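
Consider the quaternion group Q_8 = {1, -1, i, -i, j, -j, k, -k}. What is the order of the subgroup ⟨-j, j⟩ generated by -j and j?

|⟨-j⟩| = 4 and |⟨j⟩| = 4, so |H| is a multiple of lcm(4, 4) = 4 and divides |G| = 8.
Closing under the operation: H = {1, -1, j, -j}, so |H| = 4.

4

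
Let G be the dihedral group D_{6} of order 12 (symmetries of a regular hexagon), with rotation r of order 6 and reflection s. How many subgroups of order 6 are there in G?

3

|G| = 12 and 6 | 12, so subgroups of order 6 are possible by Lagrange.
The subgroups of order 6 are: {e, r, r^2, r^3, r^4, r^5}; {e, r^2, r^4, s, r^2s, r^4s}; {e, r^2, r^4, rs, r^3s, r^5s}.
So G has 3 subgroups of order 6.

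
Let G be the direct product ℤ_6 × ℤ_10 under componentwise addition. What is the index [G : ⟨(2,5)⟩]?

|⟨(2,5)⟩| = 6 and |G| = 60.
By Lagrange, [G : H] = |G|/|H| = 60/6 = 10.

10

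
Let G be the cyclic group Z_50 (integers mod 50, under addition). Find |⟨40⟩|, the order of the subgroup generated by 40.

5

In Z_50, the order of an element a is n/gcd(a, n).
gcd(40, 50) = 10, so |⟨40⟩| = 50/10 = 5.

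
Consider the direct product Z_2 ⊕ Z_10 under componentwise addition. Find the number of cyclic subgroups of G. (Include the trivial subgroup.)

Each element a generates a cyclic subgroup ⟨a⟩; distinct elements may generate the same one (a cyclic group of order d has φ(d) generators).
Cyclic subgroups by order — order 1: 1; order 2: 3; order 5: 1; order 10: 3.
Total: 8.

8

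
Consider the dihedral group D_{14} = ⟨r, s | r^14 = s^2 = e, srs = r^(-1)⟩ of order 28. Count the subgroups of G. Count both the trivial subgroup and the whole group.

|G| = 28, so by Lagrange every subgroup order divides 28. Divisors: 1, 2, 4, 7, 14, 28.
Subgroups by order — order 1: 1; order 2: 15; order 4: 7; order 7: 1; order 14: 3; order 28: 1.
Total: 1 + 15 + 7 + 1 + 3 + 1 = 28.

28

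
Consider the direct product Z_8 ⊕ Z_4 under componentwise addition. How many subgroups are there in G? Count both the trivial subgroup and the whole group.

|G| = 32, so by Lagrange every subgroup order divides 32. Divisors: 1, 2, 4, 8, 16, 32.
Subgroups by order — order 1: 1; order 2: 3; order 4: 7; order 8: 7; order 16: 3; order 32: 1.
Total: 1 + 3 + 7 + 7 + 3 + 1 = 22.

22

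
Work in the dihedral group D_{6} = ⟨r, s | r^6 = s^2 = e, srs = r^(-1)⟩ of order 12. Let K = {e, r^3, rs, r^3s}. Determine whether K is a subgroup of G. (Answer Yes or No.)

No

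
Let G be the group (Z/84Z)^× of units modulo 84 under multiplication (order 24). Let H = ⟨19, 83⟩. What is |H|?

12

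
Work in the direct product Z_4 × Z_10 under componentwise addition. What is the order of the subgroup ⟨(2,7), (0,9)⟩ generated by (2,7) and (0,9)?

20

|⟨(2,7)⟩| = 10 and |⟨(0,9)⟩| = 10, so |H| is a multiple of lcm(10, 10) = 10 and divides |G| = 40.
Closing under the operation: H = {(0,0), (0,1), (0,2), (0,3), (0,4), (0,5), (0,6), (0,7), (0,8), (0,9), (2,0), (2,1), (2,2), (2,3), (2,4), (2,5), (2,6), (2,7), (2,8), (2,9)}, so |H| = 20.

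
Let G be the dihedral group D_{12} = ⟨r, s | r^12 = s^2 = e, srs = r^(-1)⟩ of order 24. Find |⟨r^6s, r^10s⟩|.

6

|⟨r^6s⟩| = 2 and |⟨r^10s⟩| = 2, so |H| is a multiple of lcm(2, 2) = 2 and divides |G| = 24.
Closing under the operation: H = {e, r^4, r^8, r^2s, r^6s, r^10s}, so |H| = 6.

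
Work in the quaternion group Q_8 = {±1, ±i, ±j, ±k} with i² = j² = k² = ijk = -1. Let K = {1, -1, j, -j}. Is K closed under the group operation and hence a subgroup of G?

|K| = 4 divides |G| = 8, consistent with Lagrange.
K contains the identity, every element's inverse is in K, and K is closed under ·: it is a subgroup.
In fact K = ⟨j⟩.

Yes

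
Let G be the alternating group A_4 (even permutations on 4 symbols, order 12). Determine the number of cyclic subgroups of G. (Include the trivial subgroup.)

8

A cyclic subgroup of order d is generated by each of its φ(d) elements of order d, so the cyclic subgroups of order d number (#elements of order d)/φ(d).
Cyclic subgroups by order — order 1: 1; order 2: 3; order 3: 4.
Total: 8.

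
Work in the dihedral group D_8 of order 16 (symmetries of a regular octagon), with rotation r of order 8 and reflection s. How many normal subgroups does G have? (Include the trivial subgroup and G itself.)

7

G has 19 subgroups. Checking conjugation-invariance by order — order 1: 1/1 normal; order 2: 1/9 normal; order 4: 1/5 normal; order 8: 3/3 normal; order 16: 1/1 normal.
Total normal subgroups: 7.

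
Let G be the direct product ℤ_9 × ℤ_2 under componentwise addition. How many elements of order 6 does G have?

An element (a,b) has order lcm(ord(a), ord(b)); count pairs with lcm equal to 6.
Enumerating gives 2 such elements.

2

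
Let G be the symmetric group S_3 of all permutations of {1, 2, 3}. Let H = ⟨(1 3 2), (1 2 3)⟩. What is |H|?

3

|⟨(1 3 2)⟩| = 3 and |⟨(1 2 3)⟩| = 3, so |H| is a multiple of lcm(3, 3) = 3 and divides |G| = 6.
Closing under the operation: H = {e, (1 2 3), (1 3 2)}, so |H| = 3.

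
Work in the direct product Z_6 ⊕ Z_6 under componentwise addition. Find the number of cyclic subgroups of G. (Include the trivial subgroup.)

Group the elements of G by the cyclic subgroup they generate; each cyclic subgroup of order d accounts for φ(d) elements.
Cyclic subgroups by order — order 1: 1; order 2: 3; order 3: 4; order 6: 12.
Total: 20.

20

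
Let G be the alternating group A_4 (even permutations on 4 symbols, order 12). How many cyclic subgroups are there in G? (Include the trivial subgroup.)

8

Group the elements of G by the cyclic subgroup they generate; each cyclic subgroup of order d accounts for φ(d) elements.
Cyclic subgroups by order — order 1: 1; order 2: 3; order 3: 4.
Total: 8.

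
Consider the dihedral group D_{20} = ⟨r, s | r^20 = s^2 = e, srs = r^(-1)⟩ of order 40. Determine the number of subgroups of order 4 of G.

|G| = 40 and 4 | 40, so subgroups of order 4 are possible by Lagrange.
The subgroups of order 4 are: {e, r^10, s, r^10s}; {e, r^10, rs, r^11s}; {e, r^10, r^2s, r^12s}; {e, r^10, r^3s, r^13s}; … (11 in all).
So G has 11 subgroups of order 4.

11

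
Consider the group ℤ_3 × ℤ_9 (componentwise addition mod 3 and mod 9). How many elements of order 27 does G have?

An element (a,b) has order lcm(ord(a), ord(b)); count pairs with lcm equal to 27.
Enumerating gives 0 such elements.

0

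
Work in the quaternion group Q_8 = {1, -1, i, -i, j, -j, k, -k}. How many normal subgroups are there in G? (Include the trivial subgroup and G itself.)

G has 6 subgroups. Checking conjugation-invariance by order — order 1: 1/1 normal; order 2: 1/1 normal; order 4: 3/3 normal; order 8: 1/1 normal.
Total normal subgroups: 6.

6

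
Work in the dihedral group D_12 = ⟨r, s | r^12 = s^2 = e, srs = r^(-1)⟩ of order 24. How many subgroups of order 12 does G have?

3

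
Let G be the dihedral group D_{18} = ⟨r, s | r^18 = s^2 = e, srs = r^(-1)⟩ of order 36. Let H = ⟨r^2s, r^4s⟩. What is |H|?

|⟨r^2s⟩| = 2 and |⟨r^4s⟩| = 2, so |H| is a multiple of lcm(2, 2) = 2 and divides |G| = 36.
Closing under the operation: H = {e, r^2, r^4, r^6, r^8, r^10, r^12, r^14, r^16, s, r^2s, r^4s, r^6s, r^8s, r^10s, r^12s, r^14s, r^16s}, so |H| = 18.

18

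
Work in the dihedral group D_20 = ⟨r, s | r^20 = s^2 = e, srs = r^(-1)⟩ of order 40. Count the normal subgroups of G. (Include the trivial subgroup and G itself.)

9

G has 48 subgroups. Checking conjugation-invariance by order — order 1: 1/1 normal; order 2: 1/21 normal; order 4: 1/11 normal; order 5: 1/1 normal; order 8: 0/5 normal; order 10: 1/5 normal; order 20: 3/3 normal; order 40: 1/1 normal.
Total normal subgroups: 9.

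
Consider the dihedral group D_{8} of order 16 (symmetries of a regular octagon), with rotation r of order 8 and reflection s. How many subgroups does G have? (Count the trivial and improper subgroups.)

19

|G| = 16, so by Lagrange every subgroup order divides 16. Divisors: 1, 2, 4, 8, 16.
Subgroups by order — order 1: 1; order 2: 9; order 4: 5; order 8: 3; order 16: 1.
Total: 1 + 9 + 5 + 3 + 1 = 19.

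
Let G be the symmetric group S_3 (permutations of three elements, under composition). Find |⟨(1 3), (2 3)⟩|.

6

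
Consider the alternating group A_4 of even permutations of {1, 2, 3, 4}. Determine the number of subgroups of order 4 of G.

1

|G| = 12 and 4 | 12, so subgroups of order 4 are possible by Lagrange.
The subgroups of order 4 are: {e, (1 2)(3 4), (1 3)(2 4), (1 4)(2 3)}.
So G has 1 subgroup of order 4.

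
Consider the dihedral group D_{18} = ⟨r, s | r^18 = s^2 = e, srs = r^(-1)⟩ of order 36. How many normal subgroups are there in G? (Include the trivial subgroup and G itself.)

9

G has 45 subgroups. Checking conjugation-invariance by order — order 1: 1/1 normal; order 2: 1/19 normal; order 3: 1/1 normal; order 4: 0/9 normal; order 6: 1/7 normal; order 9: 1/1 normal; order 12: 0/3 normal; order 18: 3/3 normal; order 36: 1/1 normal.
Total normal subgroups: 9.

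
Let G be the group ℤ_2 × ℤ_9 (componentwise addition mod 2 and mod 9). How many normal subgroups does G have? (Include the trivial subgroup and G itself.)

G is abelian, so every subgroup is normal.
G has 6 subgroups in total, hence 6 normal subgroups.

6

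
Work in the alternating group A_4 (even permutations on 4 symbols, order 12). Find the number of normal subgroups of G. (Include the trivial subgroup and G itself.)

G has 10 subgroups. Checking conjugation-invariance by order — order 1: 1/1 normal; order 2: 0/3 normal; order 3: 0/4 normal; order 4: 1/1 normal; order 12: 1/1 normal.
Total normal subgroups: 3.

3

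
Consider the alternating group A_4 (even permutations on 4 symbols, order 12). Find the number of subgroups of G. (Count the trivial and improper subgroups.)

10

|G| = 12, so by Lagrange every subgroup order divides 12. Divisors: 1, 2, 3, 4, 6, 12.
Subgroups by order — order 1: 1; order 2: 3; order 3: 4; order 4: 1; order 6: 0; order 12: 1.
Total: 1 + 3 + 4 + 1 + 0 + 1 = 10.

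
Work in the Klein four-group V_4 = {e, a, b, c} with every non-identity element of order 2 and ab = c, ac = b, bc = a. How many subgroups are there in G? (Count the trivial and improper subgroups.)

|G| = 4, so by Lagrange every subgroup order divides 4. Divisors: 1, 2, 4.
Subgroups by order — order 1: 1; order 2: 3; order 4: 1.
Total: 1 + 3 + 1 = 5.

5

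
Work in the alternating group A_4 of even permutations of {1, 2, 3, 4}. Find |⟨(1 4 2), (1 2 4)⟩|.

|⟨(1 4 2)⟩| = 3 and |⟨(1 2 4)⟩| = 3, so |H| is a multiple of lcm(3, 3) = 3 and divides |G| = 12.
Closing under the operation: H = {e, (1 2 4), (1 4 2)}, so |H| = 3.

3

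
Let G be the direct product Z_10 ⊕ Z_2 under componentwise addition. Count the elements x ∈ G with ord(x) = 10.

12

An element (a,b) has order lcm(ord(a), ord(b)); count pairs with lcm equal to 10.
Enumerating gives 12 such elements.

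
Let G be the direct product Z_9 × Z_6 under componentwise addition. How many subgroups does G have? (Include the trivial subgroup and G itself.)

20

|G| = 54, so by Lagrange every subgroup order divides 54. Divisors: 1, 2, 3, 6, 9, 18, 27, 54.
Subgroups by order — order 1: 1; order 2: 1; order 3: 4; order 6: 4; order 9: 4; order 18: 4; order 27: 1; order 54: 1.
Total: 1 + 1 + 4 + 4 + 4 + 4 + 1 + 1 = 20.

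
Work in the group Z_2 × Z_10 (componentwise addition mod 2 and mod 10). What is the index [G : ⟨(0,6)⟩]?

|⟨(0,6)⟩| = 5 and |G| = 20.
By Lagrange, [G : H] = |G|/|H| = 20/5 = 4.

4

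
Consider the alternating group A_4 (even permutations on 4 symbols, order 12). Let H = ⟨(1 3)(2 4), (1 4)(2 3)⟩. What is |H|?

4

|⟨(1 3)(2 4)⟩| = 2 and |⟨(1 4)(2 3)⟩| = 2, so |H| is a multiple of lcm(2, 2) = 2 and divides |G| = 12.
Closing under the operation: H = {e, (1 2)(3 4), (1 3)(2 4), (1 4)(2 3)}, so |H| = 4.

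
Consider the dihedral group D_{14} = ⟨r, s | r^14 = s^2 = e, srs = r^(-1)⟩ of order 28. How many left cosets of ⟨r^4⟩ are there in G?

4

|⟨r^4⟩| = 7 and |G| = 28.
By Lagrange, [G : H] = |G|/|H| = 28/7 = 4.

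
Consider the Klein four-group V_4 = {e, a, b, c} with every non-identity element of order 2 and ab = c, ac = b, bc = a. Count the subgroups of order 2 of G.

3

|G| = 4 and 2 | 4, so subgroups of order 2 are possible by Lagrange.
The subgroups of order 2 are: {e, a}; {e, b}; {e, c}.
So G has 3 subgroups of order 2.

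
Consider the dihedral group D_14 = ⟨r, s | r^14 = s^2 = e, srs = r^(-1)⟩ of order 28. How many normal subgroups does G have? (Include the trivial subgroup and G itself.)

7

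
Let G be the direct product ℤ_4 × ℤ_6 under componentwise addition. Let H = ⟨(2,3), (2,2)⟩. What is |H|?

|⟨(2,3)⟩| = 2 and |⟨(2,2)⟩| = 6, so |H| is a multiple of lcm(2, 6) = 6 and divides |G| = 24.
Closing under the operation: H = {(0,0), (0,1), (0,2), (0,3), (0,4), (0,5), (2,0), (2,1), (2,2), (2,3), (2,4), (2,5)}, so |H| = 12.

12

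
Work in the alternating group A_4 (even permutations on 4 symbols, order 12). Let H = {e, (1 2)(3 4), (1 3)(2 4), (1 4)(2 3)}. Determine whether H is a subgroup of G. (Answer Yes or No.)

|H| = 4 divides |G| = 12, consistent with Lagrange.
H contains the identity, every element's inverse is in H, and H is closed under ∘: it is a subgroup.

Yes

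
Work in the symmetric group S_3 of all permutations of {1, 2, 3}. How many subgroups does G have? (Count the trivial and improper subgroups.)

6

|G| = 6, so by Lagrange every subgroup order divides 6. Divisors: 1, 2, 3, 6.
Subgroups by order — order 1: 1; order 2: 3; order 3: 1; order 6: 1.
Total: 1 + 3 + 1 + 1 = 6.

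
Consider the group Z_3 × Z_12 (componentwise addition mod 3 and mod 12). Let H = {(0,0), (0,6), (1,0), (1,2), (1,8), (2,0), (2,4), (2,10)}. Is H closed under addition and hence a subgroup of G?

|H| = 8 does not divide |G| = 36, so by Lagrange H is not a subgroup.

No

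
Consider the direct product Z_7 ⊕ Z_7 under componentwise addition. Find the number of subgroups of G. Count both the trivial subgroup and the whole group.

10

|G| = 49, so by Lagrange every subgroup order divides 49. Divisors: 1, 7, 49.
Subgroups by order — order 1: 1; order 7: 8; order 49: 1.
Total: 1 + 8 + 1 = 10.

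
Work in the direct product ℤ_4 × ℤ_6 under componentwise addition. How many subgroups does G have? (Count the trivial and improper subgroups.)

|G| = 24, so by Lagrange every subgroup order divides 24. Divisors: 1, 2, 3, 4, 6, 8, 12, 24.
Subgroups by order — order 1: 1; order 2: 3; order 3: 1; order 4: 3; order 6: 3; order 8: 1; order 12: 3; order 24: 1.
Total: 1 + 3 + 1 + 3 + 3 + 1 + 3 + 1 = 16.

16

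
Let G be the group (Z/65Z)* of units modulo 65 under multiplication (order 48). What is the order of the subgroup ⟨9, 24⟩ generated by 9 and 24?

24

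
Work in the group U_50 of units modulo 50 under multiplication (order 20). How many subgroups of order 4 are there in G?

|G| = 20 and 4 | 20, so subgroups of order 4 are possible by Lagrange.
The subgroups of order 4 are: {1, 7, 43, 49}.
So G has 1 subgroup of order 4.

1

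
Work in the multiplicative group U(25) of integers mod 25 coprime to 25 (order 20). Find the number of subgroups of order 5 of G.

|G| = 20 and 5 | 20, so subgroups of order 5 are possible by Lagrange.
The subgroups of order 5 are: {1, 6, 11, 16, 21}.
So G has 1 subgroup of order 5.

1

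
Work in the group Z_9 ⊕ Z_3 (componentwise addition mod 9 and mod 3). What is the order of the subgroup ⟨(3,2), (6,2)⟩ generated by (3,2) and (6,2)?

|⟨(3,2)⟩| = 3 and |⟨(6,2)⟩| = 3, so |H| is a multiple of lcm(3, 3) = 3 and divides |G| = 27.
Closing under the operation: H = {(0,0), (0,1), (0,2), (3,0), (3,1), (3,2), (6,0), (6,1), (6,2)}, so |H| = 9.

9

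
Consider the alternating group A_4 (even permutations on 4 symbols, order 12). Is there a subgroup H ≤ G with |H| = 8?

No

8 does not divide |G| = 12, so by Lagrange no subgroup of order 8 exists.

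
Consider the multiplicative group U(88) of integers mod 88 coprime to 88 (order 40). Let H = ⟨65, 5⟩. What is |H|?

|⟨65⟩| = 2 and |⟨5⟩| = 10, so |H| is a multiple of lcm(2, 10) = 10 and divides |G| = 40.
Closing under the operation: H = {1, 5, 9, 13, 17, 21, 25, 29, 37, 41, 45, 49, 53, 57, 61, 65, 69, 73, 81, 85}, so |H| = 20.

20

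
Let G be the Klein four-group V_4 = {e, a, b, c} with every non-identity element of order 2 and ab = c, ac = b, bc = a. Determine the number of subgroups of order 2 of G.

3

|G| = 4 and 2 | 4, so subgroups of order 2 are possible by Lagrange.
The subgroups of order 2 are: {e, a}; {e, b}; {e, c}.
So G has 3 subgroups of order 2.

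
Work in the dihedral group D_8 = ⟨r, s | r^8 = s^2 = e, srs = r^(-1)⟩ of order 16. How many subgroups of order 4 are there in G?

5

|G| = 16 and 4 | 16, so subgroups of order 4 are possible by Lagrange.
The subgroups of order 4 are: {e, r^2, r^4, r^6}; {e, r^4, r^2s, r^6s}; {e, r^4, r^3s, r^7s}; {e, r^4, s, r^4s}; … (5 in all).
So G has 5 subgroups of order 4.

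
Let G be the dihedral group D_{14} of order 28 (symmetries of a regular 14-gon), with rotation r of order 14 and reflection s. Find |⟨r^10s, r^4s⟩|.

|⟨r^10s⟩| = 2 and |⟨r^4s⟩| = 2, so |H| is a multiple of lcm(2, 2) = 2 and divides |G| = 28.
Closing under the operation: H = {e, r^2, r^4, r^6, r^8, r^10, r^12, s, r^2s, r^4s, r^6s, r^8s, r^10s, r^12s}, so |H| = 14.

14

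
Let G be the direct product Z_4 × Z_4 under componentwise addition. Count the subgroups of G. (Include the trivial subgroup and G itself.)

|G| = 16, so by Lagrange every subgroup order divides 16. Divisors: 1, 2, 4, 8, 16.
Subgroups by order — order 1: 1; order 2: 3; order 4: 7; order 8: 3; order 16: 1.
Total: 1 + 3 + 7 + 3 + 1 = 15.

15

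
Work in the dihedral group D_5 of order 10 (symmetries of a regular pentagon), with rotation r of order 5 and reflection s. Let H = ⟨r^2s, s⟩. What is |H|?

10

|⟨r^2s⟩| = 2 and |⟨s⟩| = 2, so |H| is a multiple of lcm(2, 2) = 2 and divides |G| = 10.
Closing {r^2s, s} under the group operation gives all of G, so |H| = 10.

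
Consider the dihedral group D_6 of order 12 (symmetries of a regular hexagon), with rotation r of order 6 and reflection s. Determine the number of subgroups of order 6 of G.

3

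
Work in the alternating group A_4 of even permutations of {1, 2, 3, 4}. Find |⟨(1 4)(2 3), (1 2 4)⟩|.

|⟨(1 4)(2 3)⟩| = 2 and |⟨(1 2 4)⟩| = 3, so |H| is a multiple of lcm(2, 3) = 6 and divides |G| = 12.
Closing {(1 4)(2 3), (1 2 4)} under the group operation gives all of G, so |H| = 12.

12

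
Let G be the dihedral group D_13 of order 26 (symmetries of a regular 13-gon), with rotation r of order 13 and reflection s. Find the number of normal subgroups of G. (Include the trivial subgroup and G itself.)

G has 16 subgroups. Checking conjugation-invariance by order — order 1: 1/1 normal; order 2: 0/13 normal; order 13: 1/1 normal; order 26: 1/1 normal.
Total normal subgroups: 3.

3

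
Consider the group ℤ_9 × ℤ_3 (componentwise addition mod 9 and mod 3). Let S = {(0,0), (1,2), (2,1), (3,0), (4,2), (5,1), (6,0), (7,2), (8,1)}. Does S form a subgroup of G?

|S| = 9 divides |G| = 27, consistent with Lagrange.
S contains the identity, every element's inverse is in S, and S is closed under +: it is a subgroup.
In fact S = ⟨(1,2)⟩.

Yes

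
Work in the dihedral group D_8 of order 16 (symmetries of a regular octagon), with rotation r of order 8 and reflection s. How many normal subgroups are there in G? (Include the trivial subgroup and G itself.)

G has 19 subgroups. Checking conjugation-invariance by order — order 1: 1/1 normal; order 2: 1/9 normal; order 4: 1/5 normal; order 8: 3/3 normal; order 16: 1/1 normal.
Total normal subgroups: 7.

7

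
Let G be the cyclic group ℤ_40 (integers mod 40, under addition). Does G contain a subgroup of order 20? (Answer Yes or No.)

Yes

20 | 40. A subgroup of order 20 is {0, 2, 4, 6, 8, 10, 12, 14, 16, 18, 20, 22, 24, 26, 28, 30, 32, 34, 36, 38}.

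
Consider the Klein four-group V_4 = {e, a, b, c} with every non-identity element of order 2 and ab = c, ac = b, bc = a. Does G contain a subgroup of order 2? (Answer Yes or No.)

2 | 4. A subgroup of order 2 is {e, a}.

Yes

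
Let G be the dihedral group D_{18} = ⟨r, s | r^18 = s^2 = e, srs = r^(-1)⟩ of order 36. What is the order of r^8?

Computing powers of r^8: the smallest k with (r^8)^k = e is k = 9.

9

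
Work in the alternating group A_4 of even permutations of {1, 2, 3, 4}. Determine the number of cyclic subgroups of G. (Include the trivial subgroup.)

Group the elements of G by the cyclic subgroup they generate; each cyclic subgroup of order d accounts for φ(d) elements.
Cyclic subgroups by order — order 1: 1; order 2: 3; order 3: 4.
Total: 8.

8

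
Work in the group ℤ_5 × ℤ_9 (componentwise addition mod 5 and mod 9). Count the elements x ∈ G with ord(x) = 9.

6

An element (a,b) has order lcm(ord(a), ord(b)); count pairs with lcm equal to 9.
Enumerating gives 6 such elements.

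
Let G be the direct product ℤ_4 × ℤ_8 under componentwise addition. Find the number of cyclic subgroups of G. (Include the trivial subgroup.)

A cyclic subgroup of order d is generated by each of its φ(d) elements of order d, so the cyclic subgroups of order d number (#elements of order d)/φ(d).
Cyclic subgroups by order — order 1: 1; order 2: 3; order 4: 6; order 8: 4.
Total: 14.

14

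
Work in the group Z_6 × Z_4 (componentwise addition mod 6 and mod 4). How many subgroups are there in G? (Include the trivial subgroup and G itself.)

16

|G| = 24, so by Lagrange every subgroup order divides 24. Divisors: 1, 2, 3, 4, 6, 8, 12, 24.
Subgroups by order — order 1: 1; order 2: 3; order 3: 1; order 4: 3; order 6: 3; order 8: 1; order 12: 3; order 24: 1.
Total: 1 + 3 + 1 + 3 + 3 + 1 + 3 + 1 = 16.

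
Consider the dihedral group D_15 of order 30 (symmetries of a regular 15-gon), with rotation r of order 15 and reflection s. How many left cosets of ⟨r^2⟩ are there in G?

2

|⟨r^2⟩| = 15 and |G| = 30.
By Lagrange, [G : H] = |G|/|H| = 30/15 = 2.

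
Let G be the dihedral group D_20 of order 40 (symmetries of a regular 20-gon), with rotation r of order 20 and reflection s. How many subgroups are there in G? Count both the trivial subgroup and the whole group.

48

|G| = 40, so by Lagrange every subgroup order divides 40. Divisors: 1, 2, 4, 5, 8, 10, 20, 40.
Subgroups by order — order 1: 1; order 2: 21; order 4: 11; order 5: 1; order 8: 5; order 10: 5; order 20: 3; order 40: 1.
Total: 1 + 21 + 11 + 1 + 5 + 5 + 3 + 1 = 48.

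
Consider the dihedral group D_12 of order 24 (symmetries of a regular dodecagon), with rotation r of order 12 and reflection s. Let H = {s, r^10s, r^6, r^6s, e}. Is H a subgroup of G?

|H| = 5 does not divide |G| = 24, so by Lagrange H is not a subgroup.

No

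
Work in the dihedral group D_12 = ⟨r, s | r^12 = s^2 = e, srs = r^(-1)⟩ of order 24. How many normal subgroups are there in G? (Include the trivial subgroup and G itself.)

9

G has 34 subgroups. Checking conjugation-invariance by order — order 1: 1/1 normal; order 2: 1/13 normal; order 3: 1/1 normal; order 4: 1/7 normal; order 6: 1/5 normal; order 8: 0/3 normal; order 12: 3/3 normal; order 24: 1/1 normal.
Total normal subgroups: 9.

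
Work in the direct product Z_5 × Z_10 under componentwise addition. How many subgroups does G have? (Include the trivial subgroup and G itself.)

16

|G| = 50, so by Lagrange every subgroup order divides 50. Divisors: 1, 2, 5, 10, 25, 50.
Subgroups by order — order 1: 1; order 2: 1; order 5: 6; order 10: 6; order 25: 1; order 50: 1.
Total: 1 + 1 + 6 + 6 + 1 + 1 = 16.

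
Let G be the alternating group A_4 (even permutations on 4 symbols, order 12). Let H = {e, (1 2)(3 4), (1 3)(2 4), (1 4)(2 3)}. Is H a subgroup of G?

|H| = 4 divides |G| = 12, consistent with Lagrange.
H contains the identity, every element's inverse is in H, and H is closed under ∘: it is a subgroup.

Yes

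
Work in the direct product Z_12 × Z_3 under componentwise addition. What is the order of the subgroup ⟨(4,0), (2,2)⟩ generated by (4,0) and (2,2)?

18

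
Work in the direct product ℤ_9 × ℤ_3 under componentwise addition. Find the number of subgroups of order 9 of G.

4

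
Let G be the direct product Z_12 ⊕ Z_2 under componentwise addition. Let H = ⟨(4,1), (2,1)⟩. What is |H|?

12

|⟨(4,1)⟩| = 6 and |⟨(2,1)⟩| = 6, so |H| is a multiple of lcm(6, 6) = 6 and divides |G| = 24.
Closing under the operation: H = {(0,0), (0,1), (2,0), (2,1), (4,0), (4,1), (6,0), (6,1), (8,0), (8,1), (10,0), (10,1)}, so |H| = 12.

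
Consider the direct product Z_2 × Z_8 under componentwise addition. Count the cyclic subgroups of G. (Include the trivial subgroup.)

8

A cyclic subgroup of order d is generated by each of its φ(d) elements of order d, so the cyclic subgroups of order d number (#elements of order d)/φ(d).
Cyclic subgroups by order — order 1: 1; order 2: 3; order 4: 2; order 8: 2.
Total: 8.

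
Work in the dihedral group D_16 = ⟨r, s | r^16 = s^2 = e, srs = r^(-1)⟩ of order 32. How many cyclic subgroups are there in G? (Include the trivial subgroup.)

21

Each element a generates a cyclic subgroup ⟨a⟩; distinct elements may generate the same one (a cyclic group of order d has φ(d) generators).
Cyclic subgroups by order — order 1: 1; order 2: 17; order 4: 1; order 8: 1; order 16: 1.
Total: 21.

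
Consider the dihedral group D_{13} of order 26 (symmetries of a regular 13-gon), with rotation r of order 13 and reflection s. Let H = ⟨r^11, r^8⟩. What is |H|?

13

|⟨r^11⟩| = 13 and |⟨r^8⟩| = 13, so |H| is a multiple of lcm(13, 13) = 13 and divides |G| = 26.
Closing under the operation: H = {e, r, r^2, r^3, r^4, r^5, r^6, r^7, r^8, r^9, r^10, r^11, r^12}, so |H| = 13.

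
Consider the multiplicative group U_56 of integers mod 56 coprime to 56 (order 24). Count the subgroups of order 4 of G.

7

|G| = 24 and 4 | 24, so subgroups of order 4 are possible by Lagrange.
The subgroups of order 4 are: {1, 13, 15, 27}; {1, 13, 29, 41}; {1, 13, 43, 55}; {1, 15, 29, 43}; … (7 in all).
So G has 7 subgroups of order 4.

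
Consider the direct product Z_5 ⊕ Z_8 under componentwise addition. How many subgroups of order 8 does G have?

|G| = 40 and 8 | 40, so subgroups of order 8 are possible by Lagrange.
The subgroups of order 8 are: {(0,0), (0,1), (0,2), (0,3), (0,4), (0,5), (0,6), (0,7)}.
So G has 1 subgroup of order 8.

1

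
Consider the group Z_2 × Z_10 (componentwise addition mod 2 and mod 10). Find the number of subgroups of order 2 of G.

3

|G| = 20 and 2 | 20, so subgroups of order 2 are possible by Lagrange.
The subgroups of order 2 are: {(0,0), (0,5)}; {(0,0), (1,0)}; {(0,0), (1,5)}.
So G has 3 subgroups of order 2.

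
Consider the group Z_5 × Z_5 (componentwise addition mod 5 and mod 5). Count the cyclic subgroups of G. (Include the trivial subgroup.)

7

Each element a generates a cyclic subgroup ⟨a⟩; distinct elements may generate the same one (a cyclic group of order d has φ(d) generators).
Cyclic subgroups by order — order 1: 1; order 5: 6.
Total: 7.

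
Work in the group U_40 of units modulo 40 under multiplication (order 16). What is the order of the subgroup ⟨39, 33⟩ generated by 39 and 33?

8

|⟨39⟩| = 2 and |⟨33⟩| = 4, so |H| is a multiple of lcm(2, 4) = 4 and divides |G| = 16.
Closing under the operation: H = {1, 7, 9, 17, 23, 31, 33, 39}, so |H| = 8.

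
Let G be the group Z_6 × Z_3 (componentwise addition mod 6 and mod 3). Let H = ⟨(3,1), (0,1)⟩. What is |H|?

6

|⟨(3,1)⟩| = 6 and |⟨(0,1)⟩| = 3, so |H| is a multiple of lcm(6, 3) = 6 and divides |G| = 18.
Closing under the operation: H = {(0,0), (0,1), (0,2), (3,0), (3,1), (3,2)}, so |H| = 6.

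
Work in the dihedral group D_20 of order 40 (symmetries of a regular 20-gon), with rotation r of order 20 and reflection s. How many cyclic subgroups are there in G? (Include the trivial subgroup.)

26

A cyclic subgroup of order d is generated by each of its φ(d) elements of order d, so the cyclic subgroups of order d number (#elements of order d)/φ(d).
Cyclic subgroups by order — order 1: 1; order 2: 21; order 4: 1; order 5: 1; order 10: 1; order 20: 1.
Total: 26.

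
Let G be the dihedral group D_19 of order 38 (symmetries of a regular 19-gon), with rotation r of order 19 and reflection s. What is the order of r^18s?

2

Computing powers of r^18s: the smallest k with (r^18s)^k = e is k = 2.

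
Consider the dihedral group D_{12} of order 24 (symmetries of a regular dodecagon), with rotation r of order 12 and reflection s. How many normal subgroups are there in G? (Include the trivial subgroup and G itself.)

9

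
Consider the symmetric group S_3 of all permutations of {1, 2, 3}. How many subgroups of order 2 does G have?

|G| = 6 and 2 | 6, so subgroups of order 2 are possible by Lagrange.
The subgroups of order 2 are: {e, (1 2)}; {e, (1 3)}; {e, (2 3)}.
So G has 3 subgroups of order 2.

3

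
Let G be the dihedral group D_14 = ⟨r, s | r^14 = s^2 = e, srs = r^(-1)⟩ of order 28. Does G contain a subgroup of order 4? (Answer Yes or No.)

Yes

4 | 28. A subgroup of order 4 is {e, r^7, r^3s, r^10s}.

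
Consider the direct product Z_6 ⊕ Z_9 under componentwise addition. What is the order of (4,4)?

The order of (4,4) in Z_6 × Z_9 is lcm(ord(4) in Z_6, ord(4) in Z_9).
ord(4) = 3 and ord(4) = 9, so |⟨(4,4)⟩| = lcm(3, 9) = 9.

9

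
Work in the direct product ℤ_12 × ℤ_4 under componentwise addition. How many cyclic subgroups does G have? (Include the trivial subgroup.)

20

A cyclic subgroup of order d is generated by each of its φ(d) elements of order d, so the cyclic subgroups of order d number (#elements of order d)/φ(d).
Cyclic subgroups by order — order 1: 1; order 2: 3; order 3: 1; order 4: 6; order 6: 3; order 12: 6.
Total: 20.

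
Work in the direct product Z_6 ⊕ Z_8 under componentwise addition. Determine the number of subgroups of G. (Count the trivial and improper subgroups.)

22

|G| = 48, so by Lagrange every subgroup order divides 48. Divisors: 1, 2, 3, 4, 6, 8, 12, 16, 24, 48.
Subgroups by order — order 1: 1; order 2: 3; order 3: 1; order 4: 3; order 6: 3; order 8: 3; order 12: 3; order 16: 1; order 24: 3; order 48: 1.
Total: 1 + 3 + 1 + 3 + 3 + 3 + 3 + 1 + 3 + 1 = 22.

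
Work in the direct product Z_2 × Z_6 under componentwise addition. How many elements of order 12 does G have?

An element (a,b) has order lcm(ord(a), ord(b)); count pairs with lcm equal to 12.
Enumerating gives 0 such elements.

0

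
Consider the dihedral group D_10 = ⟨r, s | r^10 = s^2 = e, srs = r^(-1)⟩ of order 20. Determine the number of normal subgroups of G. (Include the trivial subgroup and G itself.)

G has 22 subgroups. Checking conjugation-invariance by order — order 1: 1/1 normal; order 2: 1/11 normal; order 4: 0/5 normal; order 5: 1/1 normal; order 10: 3/3 normal; order 20: 1/1 normal.
Total normal subgroups: 7.

7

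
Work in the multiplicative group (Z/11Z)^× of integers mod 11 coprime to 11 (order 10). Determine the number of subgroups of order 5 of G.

1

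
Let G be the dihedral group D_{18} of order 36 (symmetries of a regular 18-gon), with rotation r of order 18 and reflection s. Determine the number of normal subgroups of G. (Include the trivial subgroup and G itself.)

9

G has 45 subgroups. Checking conjugation-invariance by order — order 1: 1/1 normal; order 2: 1/19 normal; order 3: 1/1 normal; order 4: 0/9 normal; order 6: 1/7 normal; order 9: 1/1 normal; order 12: 0/3 normal; order 18: 3/3 normal; order 36: 1/1 normal.
Total normal subgroups: 9.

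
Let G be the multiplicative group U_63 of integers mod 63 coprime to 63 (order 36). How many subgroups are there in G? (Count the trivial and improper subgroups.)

30

|G| = 36, so by Lagrange every subgroup order divides 36. Divisors: 1, 2, 3, 4, 6, 9, 12, 18, 36.
Subgroups by order — order 1: 1; order 2: 3; order 3: 4; order 4: 1; order 6: 12; order 9: 1; order 12: 4; order 18: 3; order 36: 1.
Total: 1 + 3 + 4 + 1 + 12 + 1 + 4 + 3 + 1 = 30.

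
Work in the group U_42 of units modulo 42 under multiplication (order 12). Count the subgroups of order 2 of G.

3

|G| = 12 and 2 | 12, so subgroups of order 2 are possible by Lagrange.
The subgroups of order 2 are: {1, 13}; {1, 29}; {1, 41}.
So G has 3 subgroups of order 2.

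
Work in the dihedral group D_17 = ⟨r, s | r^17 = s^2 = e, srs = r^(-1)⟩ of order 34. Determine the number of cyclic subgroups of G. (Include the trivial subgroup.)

Each element a generates a cyclic subgroup ⟨a⟩; distinct elements may generate the same one (a cyclic group of order d has φ(d) generators).
Cyclic subgroups by order — order 1: 1; order 2: 17; order 17: 1.
Total: 19.

19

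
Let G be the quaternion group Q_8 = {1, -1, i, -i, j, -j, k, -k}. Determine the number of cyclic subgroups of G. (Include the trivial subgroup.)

A cyclic subgroup of order d is generated by each of its φ(d) elements of order d, so the cyclic subgroups of order d number (#elements of order d)/φ(d).
Cyclic subgroups by order — order 1: 1; order 2: 1; order 4: 3.
Total: 5.

5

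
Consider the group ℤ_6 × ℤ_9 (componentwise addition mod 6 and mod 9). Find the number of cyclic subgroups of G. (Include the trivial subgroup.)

16

Each element a generates a cyclic subgroup ⟨a⟩; distinct elements may generate the same one (a cyclic group of order d has φ(d) generators).
Cyclic subgroups by order — order 1: 1; order 2: 1; order 3: 4; order 6: 4; order 9: 3; order 18: 3.
Total: 16.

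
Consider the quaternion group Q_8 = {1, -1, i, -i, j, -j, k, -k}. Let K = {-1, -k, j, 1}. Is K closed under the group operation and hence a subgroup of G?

No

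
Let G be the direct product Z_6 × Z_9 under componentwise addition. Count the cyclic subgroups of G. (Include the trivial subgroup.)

A cyclic subgroup of order d is generated by each of its φ(d) elements of order d, so the cyclic subgroups of order d number (#elements of order d)/φ(d).
Cyclic subgroups by order — order 1: 1; order 2: 1; order 3: 4; order 6: 4; order 9: 3; order 18: 3.
Total: 16.

16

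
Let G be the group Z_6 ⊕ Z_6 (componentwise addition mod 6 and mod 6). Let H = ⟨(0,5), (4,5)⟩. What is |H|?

|⟨(0,5)⟩| = 6 and |⟨(4,5)⟩| = 6, so |H| is a multiple of lcm(6, 6) = 6 and divides |G| = 36.
Closing under the operation: H = {(0,0), (0,1), (0,2), (0,3), (0,4), (0,5), (2,0), (2,1), (2,2), (2,3), (2,4), (2,5), (4,0), (4,1), (4,2), (4,3), (4,4), (4,5)}, so |H| = 18.

18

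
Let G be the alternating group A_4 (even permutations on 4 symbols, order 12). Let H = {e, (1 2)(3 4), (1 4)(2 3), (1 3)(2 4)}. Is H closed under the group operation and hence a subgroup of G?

|H| = 4 divides |G| = 12, consistent with Lagrange.
H contains the identity, every element's inverse is in H, and H is closed under ∘: it is a subgroup.

Yes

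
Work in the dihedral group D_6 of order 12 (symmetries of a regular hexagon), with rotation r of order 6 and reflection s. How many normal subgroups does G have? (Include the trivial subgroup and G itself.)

G has 16 subgroups. Checking conjugation-invariance by order — order 1: 1/1 normal; order 2: 1/7 normal; order 3: 1/1 normal; order 4: 0/3 normal; order 6: 3/3 normal; order 12: 1/1 normal.
Total normal subgroups: 7.

7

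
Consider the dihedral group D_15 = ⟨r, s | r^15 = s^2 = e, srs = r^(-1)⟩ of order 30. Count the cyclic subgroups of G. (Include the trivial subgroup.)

19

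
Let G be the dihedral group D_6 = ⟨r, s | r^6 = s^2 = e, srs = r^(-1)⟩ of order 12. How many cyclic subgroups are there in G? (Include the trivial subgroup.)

A cyclic subgroup of order d is generated by each of its φ(d) elements of order d, so the cyclic subgroups of order d number (#elements of order d)/φ(d).
Cyclic subgroups by order — order 1: 1; order 2: 7; order 3: 1; order 6: 1.
Total: 10.

10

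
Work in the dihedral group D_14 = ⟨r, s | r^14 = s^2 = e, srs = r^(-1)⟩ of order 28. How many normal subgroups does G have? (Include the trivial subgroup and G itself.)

7

G has 28 subgroups. Checking conjugation-invariance by order — order 1: 1/1 normal; order 2: 1/15 normal; order 4: 0/7 normal; order 7: 1/1 normal; order 14: 3/3 normal; order 28: 1/1 normal.
Total normal subgroups: 7.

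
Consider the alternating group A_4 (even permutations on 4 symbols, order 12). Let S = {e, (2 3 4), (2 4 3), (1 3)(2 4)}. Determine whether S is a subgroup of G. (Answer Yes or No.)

Closure fails: (2 4 3) ∘ (1 3)(2 4) = (1 2 3) ∉ S. So S is not a subgroup.

No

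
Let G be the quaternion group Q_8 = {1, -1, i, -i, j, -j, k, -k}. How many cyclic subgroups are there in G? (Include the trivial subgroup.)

5

Each element a generates a cyclic subgroup ⟨a⟩; distinct elements may generate the same one (a cyclic group of order d has φ(d) generators).
Cyclic subgroups by order — order 1: 1; order 2: 1; order 4: 3.
Total: 5.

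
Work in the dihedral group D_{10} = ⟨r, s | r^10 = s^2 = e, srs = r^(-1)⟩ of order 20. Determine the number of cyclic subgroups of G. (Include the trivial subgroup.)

Each element a generates a cyclic subgroup ⟨a⟩; distinct elements may generate the same one (a cyclic group of order d has φ(d) generators).
Cyclic subgroups by order — order 1: 1; order 2: 11; order 5: 1; order 10: 1.
Total: 14.

14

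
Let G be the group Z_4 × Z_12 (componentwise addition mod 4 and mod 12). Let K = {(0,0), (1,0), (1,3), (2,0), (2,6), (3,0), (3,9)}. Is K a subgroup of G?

No

|K| = 7 does not divide |G| = 48, so by Lagrange K is not a subgroup.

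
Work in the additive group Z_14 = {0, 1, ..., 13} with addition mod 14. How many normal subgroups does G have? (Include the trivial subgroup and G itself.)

4

G is abelian, so every subgroup is normal.
G has 4 subgroups in total, hence 4 normal subgroups.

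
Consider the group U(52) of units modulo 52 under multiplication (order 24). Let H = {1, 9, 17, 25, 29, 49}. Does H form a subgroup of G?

Yes

|H| = 6 divides |G| = 24, consistent with Lagrange.
H contains the identity, every element's inverse is in H, and H is closed under ·: it is a subgroup.
In fact H = ⟨17⟩.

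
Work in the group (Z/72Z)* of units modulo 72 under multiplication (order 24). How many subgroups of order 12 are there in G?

7

|G| = 24 and 12 | 24, so subgroups of order 12 are possible by Lagrange.
The subgroups of order 12 are: {1, 11, 13, 23, 25, 35, 37, 47, 49, 59, 61, 71}; {1, 11, 17, 19, 25, 35, 41, 43, 49, 59, 65, 67}; {1, 5, 7, 11, 25, 29, 31, 35, 49, 53, 55, 59}; {1, 5, 13, 17, 25, 29, 37, 41, 49, 53, 61, 65}; … (7 in all).
So G has 7 subgroups of order 12.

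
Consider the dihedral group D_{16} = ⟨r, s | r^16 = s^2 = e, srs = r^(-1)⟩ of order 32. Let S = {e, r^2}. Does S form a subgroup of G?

r^2 ∈ S but its inverse r^14 ∉ S, so S is not a subgroup.

No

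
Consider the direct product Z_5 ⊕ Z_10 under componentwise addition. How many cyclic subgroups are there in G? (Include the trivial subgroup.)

14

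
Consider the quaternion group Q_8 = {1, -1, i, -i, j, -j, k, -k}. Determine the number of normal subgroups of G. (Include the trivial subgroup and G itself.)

G has 6 subgroups. Checking conjugation-invariance by order — order 1: 1/1 normal; order 2: 1/1 normal; order 4: 3/3 normal; order 8: 1/1 normal.
Total normal subgroups: 6.

6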